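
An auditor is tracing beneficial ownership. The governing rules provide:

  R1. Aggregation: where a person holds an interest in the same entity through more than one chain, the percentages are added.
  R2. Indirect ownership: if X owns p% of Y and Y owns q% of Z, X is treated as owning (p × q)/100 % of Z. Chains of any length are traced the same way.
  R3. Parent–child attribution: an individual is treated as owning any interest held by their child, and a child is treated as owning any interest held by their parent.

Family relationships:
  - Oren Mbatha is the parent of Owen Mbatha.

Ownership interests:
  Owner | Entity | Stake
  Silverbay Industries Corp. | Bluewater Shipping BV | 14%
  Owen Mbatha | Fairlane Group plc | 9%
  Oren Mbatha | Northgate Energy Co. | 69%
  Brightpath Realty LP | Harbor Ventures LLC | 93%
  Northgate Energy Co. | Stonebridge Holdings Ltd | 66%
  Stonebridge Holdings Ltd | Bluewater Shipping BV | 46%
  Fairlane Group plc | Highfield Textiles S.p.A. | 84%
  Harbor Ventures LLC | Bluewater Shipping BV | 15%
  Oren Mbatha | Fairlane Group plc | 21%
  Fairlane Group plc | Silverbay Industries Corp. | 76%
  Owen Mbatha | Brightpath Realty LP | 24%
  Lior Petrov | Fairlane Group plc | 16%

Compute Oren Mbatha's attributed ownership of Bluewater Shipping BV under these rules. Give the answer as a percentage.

By parent–child attribution (R3), Oren Mbatha is treated as also owning Owen Mbatha's interest in Fairlane Group plc, giving 21% + 9% = 30%.
By parent–child attribution (R3), Oren Mbatha is treated as owning Owen Mbatha's 24% interest in Brightpath Realty LP.
Chain via Northgate Energy Co. → Stonebridge Holdings Ltd (R2): 69% × 66% × 46% = 20.9484% of Bluewater Shipping BV.
Chain via Fairlane Group plc → Silverbay Industries Corp. (R2): 30% × 76% × 14% = 3.192% of Bluewater Shipping BV.
Chain via Brightpath Realty LP → Harbor Ventures LLC (R2): 24% × 93% × 15% = 3.348% of Bluewater Shipping BV.
Aggregating (R1): 20.9484% + 3.192% + 3.348% = 27.4884%.

27.4884%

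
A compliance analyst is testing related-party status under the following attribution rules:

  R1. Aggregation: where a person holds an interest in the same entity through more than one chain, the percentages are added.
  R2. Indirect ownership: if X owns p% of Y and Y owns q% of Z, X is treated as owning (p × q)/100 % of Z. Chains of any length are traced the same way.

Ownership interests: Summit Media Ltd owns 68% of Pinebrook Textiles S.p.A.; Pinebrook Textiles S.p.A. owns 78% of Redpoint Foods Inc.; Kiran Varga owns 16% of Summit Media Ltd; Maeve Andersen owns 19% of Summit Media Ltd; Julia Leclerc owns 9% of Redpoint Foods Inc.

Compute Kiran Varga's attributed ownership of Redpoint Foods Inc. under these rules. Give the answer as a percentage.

Chain via Summit Media Ltd → Pinebrook Textiles S.p.A. (R2): 16% × 68% × 78% = 8.4864% of Redpoint Foods Inc.

8.4864%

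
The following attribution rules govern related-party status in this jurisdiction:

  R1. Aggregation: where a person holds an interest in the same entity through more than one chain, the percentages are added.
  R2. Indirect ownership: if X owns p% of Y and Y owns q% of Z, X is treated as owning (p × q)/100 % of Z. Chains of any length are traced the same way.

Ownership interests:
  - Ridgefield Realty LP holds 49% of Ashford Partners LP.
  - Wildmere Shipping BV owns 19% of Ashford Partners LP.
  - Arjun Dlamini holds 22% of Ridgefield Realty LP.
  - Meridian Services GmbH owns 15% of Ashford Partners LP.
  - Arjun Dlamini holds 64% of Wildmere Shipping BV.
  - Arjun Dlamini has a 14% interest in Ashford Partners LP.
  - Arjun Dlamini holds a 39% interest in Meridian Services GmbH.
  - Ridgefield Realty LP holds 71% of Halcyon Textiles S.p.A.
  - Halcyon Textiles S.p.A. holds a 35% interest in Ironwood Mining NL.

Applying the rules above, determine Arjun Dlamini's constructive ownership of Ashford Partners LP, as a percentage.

42.79%

Chain via Wildmere Shipping BV (R2): 64% × 19% = 12.16% of Ashford Partners LP.
Chain via Ridgefield Realty LP (R2): 22% × 49% = 10.78% of Ashford Partners LP.
Chain via Meridian Services GmbH (R2): 39% × 15% = 5.85% of Ashford Partners LP.
Direct interest in Ashford Partners LP: 14%.
Aggregating (R1): 12.16% + 10.78% + 5.85% + 14% = 42.79%.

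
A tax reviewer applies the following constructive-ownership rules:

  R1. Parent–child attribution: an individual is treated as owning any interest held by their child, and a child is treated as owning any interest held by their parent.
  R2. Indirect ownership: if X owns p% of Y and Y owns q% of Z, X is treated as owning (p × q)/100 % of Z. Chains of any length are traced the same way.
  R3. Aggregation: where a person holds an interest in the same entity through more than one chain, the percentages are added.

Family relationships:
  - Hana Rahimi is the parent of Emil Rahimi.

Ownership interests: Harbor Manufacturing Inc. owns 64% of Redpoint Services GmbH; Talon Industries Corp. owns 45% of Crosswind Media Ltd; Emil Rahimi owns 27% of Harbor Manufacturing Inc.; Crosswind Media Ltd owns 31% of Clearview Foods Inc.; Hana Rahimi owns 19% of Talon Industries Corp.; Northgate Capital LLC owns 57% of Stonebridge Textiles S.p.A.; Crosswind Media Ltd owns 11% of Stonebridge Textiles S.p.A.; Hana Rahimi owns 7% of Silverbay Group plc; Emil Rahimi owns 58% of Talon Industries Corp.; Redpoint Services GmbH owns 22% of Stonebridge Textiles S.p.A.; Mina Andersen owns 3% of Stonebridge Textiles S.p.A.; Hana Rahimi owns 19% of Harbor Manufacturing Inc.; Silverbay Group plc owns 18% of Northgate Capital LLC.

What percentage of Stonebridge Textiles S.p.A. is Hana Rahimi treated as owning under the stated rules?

By parent–child attribution (R1), Hana Rahimi is treated as also owning Emil Rahimi's interest in Harbor Manufacturing Inc, giving 19% + 27% = 46%.
By parent–child attribution (R1), Hana Rahimi is treated as also owning Emil Rahimi's interest in Talon Industries Corp, giving 19% + 58% = 77%.
Chain via Harbor Manufacturing Inc. → Redpoint Services GmbH (R2): 46% × 64% × 22% = 6.4768% of Stonebridge Textiles S.p.A.
Chain via Silverbay Group plc → Northgate Capital LLC (R2): 7% × 18% × 57% = 0.7182% of Stonebridge Textiles S.p.A.
Chain via Talon Industries Corp. → Crosswind Media Ltd (R2): 77% × 45% × 11% = 3.8115% of Stonebridge Textiles S.p.A.
Aggregating (R3): 6.4768% + 0.7182% + 3.8115% = 11.0065%.

11.0065%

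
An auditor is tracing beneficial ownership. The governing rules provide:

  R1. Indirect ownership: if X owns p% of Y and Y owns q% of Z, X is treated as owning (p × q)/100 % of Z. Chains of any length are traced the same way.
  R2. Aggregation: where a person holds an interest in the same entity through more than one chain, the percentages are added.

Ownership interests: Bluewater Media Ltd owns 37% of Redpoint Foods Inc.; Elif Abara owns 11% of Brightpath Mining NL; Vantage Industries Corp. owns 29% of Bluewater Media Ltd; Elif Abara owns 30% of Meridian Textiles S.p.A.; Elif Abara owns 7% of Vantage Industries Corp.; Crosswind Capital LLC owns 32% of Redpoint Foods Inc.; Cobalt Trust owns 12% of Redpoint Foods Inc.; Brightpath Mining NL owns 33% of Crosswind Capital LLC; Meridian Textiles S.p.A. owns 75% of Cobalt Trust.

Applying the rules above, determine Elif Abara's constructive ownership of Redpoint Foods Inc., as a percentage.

Chain via Vantage Industries Corp. → Bluewater Media Ltd (R1): 7% × 29% × 37% = 0.7511% of Redpoint Foods Inc.
Chain via Meridian Textiles S.p.A. → Cobalt Trust (R1): 30% × 75% × 12% = 2.7% of Redpoint Foods Inc.
Chain via Brightpath Mining NL → Crosswind Capital LLC (R1): 11% × 33% × 32% = 1.1616% of Redpoint Foods Inc.
Aggregating (R2): 0.7511% + 2.7% + 1.1616% = 4.6127%.

4.6127%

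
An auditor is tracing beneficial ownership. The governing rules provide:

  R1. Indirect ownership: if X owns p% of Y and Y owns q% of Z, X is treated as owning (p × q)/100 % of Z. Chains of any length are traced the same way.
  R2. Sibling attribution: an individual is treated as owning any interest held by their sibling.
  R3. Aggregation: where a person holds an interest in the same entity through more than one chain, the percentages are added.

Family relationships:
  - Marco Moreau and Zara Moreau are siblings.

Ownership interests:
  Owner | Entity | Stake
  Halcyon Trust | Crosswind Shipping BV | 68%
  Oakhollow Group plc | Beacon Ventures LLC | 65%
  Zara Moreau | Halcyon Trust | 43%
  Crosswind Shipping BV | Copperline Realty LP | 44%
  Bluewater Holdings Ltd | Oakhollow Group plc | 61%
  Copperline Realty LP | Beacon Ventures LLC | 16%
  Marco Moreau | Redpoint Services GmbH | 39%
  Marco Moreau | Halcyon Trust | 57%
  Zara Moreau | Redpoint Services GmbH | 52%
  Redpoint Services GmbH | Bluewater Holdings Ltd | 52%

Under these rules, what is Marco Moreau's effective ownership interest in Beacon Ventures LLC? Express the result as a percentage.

23.54958%

By sibling attribution (R2), Marco Moreau is treated as also owning Zara Moreau's interest in Redpoint Services GmbH, giving 39% + 52% = 91%.
By sibling attribution (R2), Marco Moreau is treated as also owning Zara Moreau's interest in Halcyon Trust, giving 57% + 43% = 100%.
Chain via Redpoint Services GmbH → Bluewater Holdings Ltd → Oakhollow Group plc (R1): 91% × 52% × 61% × 65% = 18.76238% of Beacon Ventures LLC.
Chain via Halcyon Trust → Crosswind Shipping BV → Copperline Realty LP (R1): 100% × 68% × 44% × 16% = 4.7872% of Beacon Ventures LLC.
Aggregating (R3): 18.76238% + 4.7872% = 23.54958%.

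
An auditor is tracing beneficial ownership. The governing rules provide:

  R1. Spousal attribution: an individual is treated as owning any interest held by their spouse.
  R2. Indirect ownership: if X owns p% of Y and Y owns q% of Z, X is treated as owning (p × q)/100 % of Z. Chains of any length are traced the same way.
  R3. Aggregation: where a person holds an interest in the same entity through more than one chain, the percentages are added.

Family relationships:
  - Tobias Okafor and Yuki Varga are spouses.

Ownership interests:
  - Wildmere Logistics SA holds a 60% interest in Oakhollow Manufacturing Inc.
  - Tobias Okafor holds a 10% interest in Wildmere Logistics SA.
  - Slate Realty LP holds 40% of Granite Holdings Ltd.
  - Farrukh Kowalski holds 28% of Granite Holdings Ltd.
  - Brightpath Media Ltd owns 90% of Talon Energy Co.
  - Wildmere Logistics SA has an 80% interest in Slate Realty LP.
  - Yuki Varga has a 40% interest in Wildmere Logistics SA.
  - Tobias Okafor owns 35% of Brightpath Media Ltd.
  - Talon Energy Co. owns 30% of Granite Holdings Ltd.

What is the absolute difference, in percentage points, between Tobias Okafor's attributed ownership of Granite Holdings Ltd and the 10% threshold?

15.45

By spousal attribution (R1), Tobias Okafor is treated as also owning Yuki Varga's interest in Wildmere Logistics SA, giving 10% + 40% = 50%.
Chain via Brightpath Media Ltd → Talon Energy Co. (R2): 35% × 90% × 30% = 9.45% of Granite Holdings Ltd.
Chain via Wildmere Logistics SA → Slate Realty LP (R2): 50% × 80% × 40% = 16% of Granite Holdings Ltd.
Aggregating (R3): 9.45% + 16% = 25.45%.
25.45% exceeds the 10% threshold by 15.45 percentage points.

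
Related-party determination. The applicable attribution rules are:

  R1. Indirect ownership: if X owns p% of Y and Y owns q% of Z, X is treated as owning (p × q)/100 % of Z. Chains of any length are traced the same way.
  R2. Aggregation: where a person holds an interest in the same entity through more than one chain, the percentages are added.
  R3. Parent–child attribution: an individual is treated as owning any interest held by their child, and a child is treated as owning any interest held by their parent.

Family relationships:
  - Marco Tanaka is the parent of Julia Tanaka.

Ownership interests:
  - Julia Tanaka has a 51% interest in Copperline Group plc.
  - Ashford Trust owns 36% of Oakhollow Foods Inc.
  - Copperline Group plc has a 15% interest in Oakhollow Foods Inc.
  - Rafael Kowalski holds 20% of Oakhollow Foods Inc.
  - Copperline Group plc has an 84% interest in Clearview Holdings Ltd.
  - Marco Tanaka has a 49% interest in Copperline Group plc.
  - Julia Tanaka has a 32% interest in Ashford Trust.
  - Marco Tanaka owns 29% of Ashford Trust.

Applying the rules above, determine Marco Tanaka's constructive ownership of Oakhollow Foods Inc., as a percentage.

By parent–child attribution (R3), Marco Tanaka is treated as also owning Julia Tanaka's interest in Copperline Group plc, giving 49% + 51% = 100%.
By parent–child attribution (R3), Marco Tanaka is treated as also owning Julia Tanaka's interest in Ashford Trust, giving 29% + 32% = 61%.
Chain via Copperline Group plc (R1): 100% × 15% = 15% of Oakhollow Foods Inc.
Chain via Ashford Trust (R1): 61% × 36% = 21.96% of Oakhollow Foods Inc.
Aggregating (R2): 15% + 21.96% = 36.96%.

36.96%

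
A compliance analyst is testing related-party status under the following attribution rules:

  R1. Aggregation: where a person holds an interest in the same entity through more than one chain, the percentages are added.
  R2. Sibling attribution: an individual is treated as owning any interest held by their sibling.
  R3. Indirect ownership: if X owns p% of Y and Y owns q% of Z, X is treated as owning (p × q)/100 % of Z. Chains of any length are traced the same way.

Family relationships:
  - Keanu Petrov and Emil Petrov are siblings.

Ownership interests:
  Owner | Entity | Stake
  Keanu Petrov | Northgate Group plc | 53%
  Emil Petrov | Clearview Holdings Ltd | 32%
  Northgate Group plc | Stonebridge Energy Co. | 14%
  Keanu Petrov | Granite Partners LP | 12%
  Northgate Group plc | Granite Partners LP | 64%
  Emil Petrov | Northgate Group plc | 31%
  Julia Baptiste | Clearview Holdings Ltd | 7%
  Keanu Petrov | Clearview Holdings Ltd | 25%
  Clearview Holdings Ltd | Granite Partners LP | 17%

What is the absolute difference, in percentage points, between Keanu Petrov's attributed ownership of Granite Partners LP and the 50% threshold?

25.45

By sibling attribution (R2), Keanu Petrov is treated as also owning Emil Petrov's interest in Clearview Holdings Ltd, giving 25% + 32% = 57%.
By sibling attribution (R2), Keanu Petrov is treated as also owning Emil Petrov's interest in Northgate Group plc, giving 53% + 31% = 84%.
Chain via Clearview Holdings Ltd (R3): 57% × 17% = 9.69% of Granite Partners LP.
Chain via Northgate Group plc (R3): 84% × 64% = 53.76% of Granite Partners LP.
Direct interest in Granite Partners LP: 12%.
Aggregating (R1): 9.69% + 53.76% + 12% = 75.45%.
75.45% exceeds the 50% threshold by 25.45 percentage points.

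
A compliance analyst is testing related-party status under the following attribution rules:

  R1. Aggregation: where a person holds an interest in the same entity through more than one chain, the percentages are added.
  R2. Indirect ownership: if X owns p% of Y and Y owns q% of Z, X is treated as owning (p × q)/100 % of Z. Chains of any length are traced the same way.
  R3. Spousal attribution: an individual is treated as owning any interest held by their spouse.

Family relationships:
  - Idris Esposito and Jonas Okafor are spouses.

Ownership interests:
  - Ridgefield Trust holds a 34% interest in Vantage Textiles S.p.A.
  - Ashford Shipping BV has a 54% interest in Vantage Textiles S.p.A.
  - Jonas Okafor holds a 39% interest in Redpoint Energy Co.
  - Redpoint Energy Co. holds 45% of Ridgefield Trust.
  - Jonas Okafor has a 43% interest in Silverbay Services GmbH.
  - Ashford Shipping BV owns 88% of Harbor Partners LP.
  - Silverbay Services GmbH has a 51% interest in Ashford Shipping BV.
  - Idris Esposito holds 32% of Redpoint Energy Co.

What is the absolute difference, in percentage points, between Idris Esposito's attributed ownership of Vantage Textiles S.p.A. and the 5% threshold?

By spousal attribution (R3), Idris Esposito is treated as also owning Jonas Okafor's interest in Redpoint Energy Co, giving 32% + 39% = 71%.
By spousal attribution (R3), Idris Esposito is treated as owning Jonas Okafor's 43% interest in Silverbay Services GmbH.
Chain via Redpoint Energy Co. → Ridgefield Trust (R2): 71% × 45% × 34% = 10.863% of Vantage Textiles S.p.A.
Chain via Silverbay Services GmbH → Ashford Shipping BV (R2): 43% × 51% × 54% = 11.8422% of Vantage Textiles S.p.A.
Aggregating (R1): 10.863% + 11.8422% = 22.7052%.
22.7052% exceeds the 5% threshold by 17.7052 percentage points.

17.7052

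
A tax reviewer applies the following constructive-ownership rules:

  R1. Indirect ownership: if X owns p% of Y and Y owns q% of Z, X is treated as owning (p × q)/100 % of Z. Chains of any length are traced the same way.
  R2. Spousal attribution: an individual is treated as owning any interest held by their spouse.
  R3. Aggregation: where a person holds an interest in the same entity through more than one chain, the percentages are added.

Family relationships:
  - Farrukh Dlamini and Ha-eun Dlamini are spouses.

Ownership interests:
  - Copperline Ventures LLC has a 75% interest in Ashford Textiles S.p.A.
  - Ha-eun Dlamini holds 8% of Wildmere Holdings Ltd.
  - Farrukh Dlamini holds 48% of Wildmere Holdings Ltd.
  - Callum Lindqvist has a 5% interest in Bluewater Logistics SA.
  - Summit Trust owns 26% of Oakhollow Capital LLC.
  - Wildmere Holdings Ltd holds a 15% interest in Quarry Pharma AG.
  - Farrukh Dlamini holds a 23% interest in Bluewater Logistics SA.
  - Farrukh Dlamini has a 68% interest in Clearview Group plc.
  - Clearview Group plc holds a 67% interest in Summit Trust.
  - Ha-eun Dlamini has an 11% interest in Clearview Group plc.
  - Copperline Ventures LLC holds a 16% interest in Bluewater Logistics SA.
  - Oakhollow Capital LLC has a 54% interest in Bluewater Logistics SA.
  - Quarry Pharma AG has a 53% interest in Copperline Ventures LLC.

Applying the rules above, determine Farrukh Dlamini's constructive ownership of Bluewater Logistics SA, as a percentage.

31.143692%

By spousal attribution (R2), Farrukh Dlamini is treated as also owning Ha-eun Dlamini's interest in Clearview Group plc, giving 68% + 11% = 79%.
By spousal attribution (R2), Farrukh Dlamini is treated as also owning Ha-eun Dlamini's interest in Wildmere Holdings Ltd, giving 48% + 8% = 56%.
Chain via Clearview Group plc → Summit Trust → Oakhollow Capital LLC (R1): 79% × 67% × 26% × 54% = 7.431372% of Bluewater Logistics SA.
Chain via Wildmere Holdings Ltd → Quarry Pharma AG → Copperline Ventures LLC (R1): 56% × 15% × 53% × 16% = 0.71232% of Bluewater Logistics SA.
Direct interest in Bluewater Logistics SA: 23%.
Aggregating (R3): 7.431372% + 0.71232% + 23% = 31.143692%.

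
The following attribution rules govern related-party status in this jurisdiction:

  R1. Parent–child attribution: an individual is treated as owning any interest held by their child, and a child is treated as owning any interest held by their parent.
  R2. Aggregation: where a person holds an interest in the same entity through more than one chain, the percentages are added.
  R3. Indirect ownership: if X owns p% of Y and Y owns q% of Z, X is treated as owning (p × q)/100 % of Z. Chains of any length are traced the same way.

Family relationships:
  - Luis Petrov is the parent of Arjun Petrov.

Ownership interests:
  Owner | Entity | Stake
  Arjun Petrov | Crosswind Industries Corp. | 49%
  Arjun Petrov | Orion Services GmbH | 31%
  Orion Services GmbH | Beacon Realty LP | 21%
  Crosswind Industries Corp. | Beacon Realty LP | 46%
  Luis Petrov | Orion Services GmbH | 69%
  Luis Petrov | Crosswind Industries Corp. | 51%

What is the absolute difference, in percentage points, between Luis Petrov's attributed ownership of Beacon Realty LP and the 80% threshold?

13

By parent–child attribution (R1), Luis Petrov is treated as also owning Arjun Petrov's interest in Orion Services GmbH, giving 69% + 31% = 100%.
By parent–child attribution (R1), Luis Petrov is treated as also owning Arjun Petrov's interest in Crosswind Industries Corp, giving 51% + 49% = 100%.
Chain via Orion Services GmbH (R3): 100% × 21% = 21% of Beacon Realty LP.
Chain via Crosswind Industries Corp. (R3): 100% × 46% = 46% of Beacon Realty LP.
Aggregating (R2): 21% + 46% = 67%.
67% falls short of the 80% threshold by 13 percentage points.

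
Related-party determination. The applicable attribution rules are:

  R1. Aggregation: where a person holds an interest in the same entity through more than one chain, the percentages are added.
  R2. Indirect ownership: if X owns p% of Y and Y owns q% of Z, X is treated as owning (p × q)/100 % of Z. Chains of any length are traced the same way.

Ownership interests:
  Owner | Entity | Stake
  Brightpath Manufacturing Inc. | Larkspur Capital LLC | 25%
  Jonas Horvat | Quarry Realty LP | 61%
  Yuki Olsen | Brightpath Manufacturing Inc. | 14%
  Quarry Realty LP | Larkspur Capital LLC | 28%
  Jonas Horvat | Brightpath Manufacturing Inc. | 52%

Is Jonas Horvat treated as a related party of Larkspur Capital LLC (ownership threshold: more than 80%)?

No

Chain via Quarry Realty LP (R2): 61% × 28% = 17.08% of Larkspur Capital LLC.
Chain via Brightpath Manufacturing Inc. (R2): 52% × 25% = 13% of Larkspur Capital LLC.
Aggregating (R1): 17.08% + 13% = 30.08%.
30.08% does not exceed the 80% threshold, so Jonas is not a related party to Larkspur Capital LLC.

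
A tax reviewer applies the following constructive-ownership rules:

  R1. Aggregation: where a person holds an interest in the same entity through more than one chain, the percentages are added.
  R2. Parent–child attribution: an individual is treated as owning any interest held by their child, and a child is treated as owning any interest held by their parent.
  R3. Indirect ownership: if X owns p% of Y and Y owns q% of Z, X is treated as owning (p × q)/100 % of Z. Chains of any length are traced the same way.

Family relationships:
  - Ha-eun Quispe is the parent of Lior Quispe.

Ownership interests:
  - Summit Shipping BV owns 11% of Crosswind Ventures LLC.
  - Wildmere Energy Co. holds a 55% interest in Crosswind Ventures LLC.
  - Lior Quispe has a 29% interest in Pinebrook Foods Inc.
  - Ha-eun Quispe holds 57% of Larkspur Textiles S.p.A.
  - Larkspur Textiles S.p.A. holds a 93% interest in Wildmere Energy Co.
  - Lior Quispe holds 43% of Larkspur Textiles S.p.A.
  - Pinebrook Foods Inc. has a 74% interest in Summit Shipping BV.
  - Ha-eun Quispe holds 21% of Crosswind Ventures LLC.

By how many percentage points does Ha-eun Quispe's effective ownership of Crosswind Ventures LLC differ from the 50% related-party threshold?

24.5106

By parent–child attribution (R2), Ha-eun Quispe is treated as also owning Lior Quispe's interest in Larkspur Textiles S.p.A, giving 57% + 43% = 100%.
By parent–child attribution (R2), Ha-eun Quispe is treated as owning Lior Quispe's 29% interest in Pinebrook Foods Inc.
Chain via Larkspur Textiles S.p.A. → Wildmere Energy Co. (R3): 100% × 93% × 55% = 51.15% of Crosswind Ventures LLC.
Direct interest in Crosswind Ventures LLC: 21%.
Chain via Pinebrook Foods Inc. → Summit Shipping BV (R3): 29% × 74% × 11% = 2.3606% of Crosswind Ventures LLC.
Aggregating (R1): 51.15% + 21% + 2.3606% = 74.5106%.
74.5106% exceeds the 50% threshold by 24.5106 percentage points.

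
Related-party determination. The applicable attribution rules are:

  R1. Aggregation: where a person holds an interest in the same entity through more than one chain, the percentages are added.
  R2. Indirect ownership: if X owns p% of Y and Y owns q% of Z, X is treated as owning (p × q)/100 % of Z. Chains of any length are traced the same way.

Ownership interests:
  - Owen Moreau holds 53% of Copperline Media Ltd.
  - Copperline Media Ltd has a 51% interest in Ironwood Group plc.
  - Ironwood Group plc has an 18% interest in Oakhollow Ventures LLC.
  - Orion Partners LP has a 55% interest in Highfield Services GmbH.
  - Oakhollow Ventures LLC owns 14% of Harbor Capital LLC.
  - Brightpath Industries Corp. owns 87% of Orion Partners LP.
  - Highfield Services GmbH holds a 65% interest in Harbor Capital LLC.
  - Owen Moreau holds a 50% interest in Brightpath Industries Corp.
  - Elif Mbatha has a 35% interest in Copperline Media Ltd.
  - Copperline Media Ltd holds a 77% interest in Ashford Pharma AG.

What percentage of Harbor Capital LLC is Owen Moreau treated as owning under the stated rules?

Chain via Copperline Media Ltd → Ironwood Group plc → Oakhollow Ventures LLC (R2): 53% × 51% × 18% × 14% = 0.681156% of Harbor Capital LLC.
Chain via Brightpath Industries Corp. → Orion Partners LP → Highfield Services GmbH (R2): 50% × 87% × 55% × 65% = 15.55125% of Harbor Capital LLC.
Aggregating (R1): 0.681156% + 15.55125% = 16.232406%.

16.232406%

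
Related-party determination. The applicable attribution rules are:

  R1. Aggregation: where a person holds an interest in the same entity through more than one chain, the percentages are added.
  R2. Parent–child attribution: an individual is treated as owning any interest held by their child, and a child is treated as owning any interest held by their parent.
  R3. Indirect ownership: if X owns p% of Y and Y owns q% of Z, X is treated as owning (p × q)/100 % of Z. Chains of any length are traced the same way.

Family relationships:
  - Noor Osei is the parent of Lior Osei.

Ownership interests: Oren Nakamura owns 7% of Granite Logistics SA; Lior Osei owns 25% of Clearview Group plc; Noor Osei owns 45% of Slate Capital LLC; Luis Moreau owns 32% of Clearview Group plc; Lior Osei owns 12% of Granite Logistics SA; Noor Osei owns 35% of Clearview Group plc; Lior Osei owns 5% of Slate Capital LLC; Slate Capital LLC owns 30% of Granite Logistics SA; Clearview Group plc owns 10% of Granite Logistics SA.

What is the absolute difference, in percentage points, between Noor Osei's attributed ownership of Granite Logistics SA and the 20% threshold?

By parent–child attribution (R2), Noor Osei is treated as also owning Lior Osei's interest in Slate Capital LLC, giving 45% + 5% = 50%.
By parent–child attribution (R2), Noor Osei is treated as also owning Lior Osei's interest in Clearview Group plc, giving 35% + 25% = 60%.
By parent–child attribution (R2), Noor Osei is treated as owning Lior Osei's 12% interest in Granite Logistics SA.
Chain via Slate Capital LLC (R3): 50% × 30% = 15% of Granite Logistics SA.
Chain via Clearview Group plc (R3): 60% × 10% = 6% of Granite Logistics SA.
Direct interest in Granite Logistics SA: 12%.
Aggregating (R1): 15% + 6% + 12% = 33%.
33% exceeds the 20% threshold by 13 percentage points.

13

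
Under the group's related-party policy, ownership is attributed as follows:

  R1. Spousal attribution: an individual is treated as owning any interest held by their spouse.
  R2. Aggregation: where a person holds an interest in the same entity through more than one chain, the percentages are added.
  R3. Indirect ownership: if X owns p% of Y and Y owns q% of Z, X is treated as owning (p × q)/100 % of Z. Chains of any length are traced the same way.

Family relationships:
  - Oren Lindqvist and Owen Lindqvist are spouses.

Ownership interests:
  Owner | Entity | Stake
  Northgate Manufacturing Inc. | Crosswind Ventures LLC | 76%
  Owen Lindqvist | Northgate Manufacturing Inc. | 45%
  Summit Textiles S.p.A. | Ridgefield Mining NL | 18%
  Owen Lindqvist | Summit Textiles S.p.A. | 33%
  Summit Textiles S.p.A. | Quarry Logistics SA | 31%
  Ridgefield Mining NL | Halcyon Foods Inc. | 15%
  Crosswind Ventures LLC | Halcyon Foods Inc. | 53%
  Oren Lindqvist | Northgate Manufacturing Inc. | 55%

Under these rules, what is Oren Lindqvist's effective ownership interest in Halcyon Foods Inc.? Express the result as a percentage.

By spousal attribution (R1), Oren Lindqvist is treated as also owning Owen Lindqvist's interest in Northgate Manufacturing Inc, giving 55% + 45% = 100%.
By spousal attribution (R1), Oren Lindqvist is treated as owning Owen Lindqvist's 33% interest in Summit Textiles S.p.A.
Chain via Northgate Manufacturing Inc. → Crosswind Ventures LLC (R3): 100% × 76% × 53% = 40.28% of Halcyon Foods Inc.
Chain via Summit Textiles S.p.A. → Ridgefield Mining NL (R3): 33% × 18% × 15% = 0.891% of Halcyon Foods Inc.
Aggregating (R2): 40.28% + 0.891% = 41.171%.

41.171%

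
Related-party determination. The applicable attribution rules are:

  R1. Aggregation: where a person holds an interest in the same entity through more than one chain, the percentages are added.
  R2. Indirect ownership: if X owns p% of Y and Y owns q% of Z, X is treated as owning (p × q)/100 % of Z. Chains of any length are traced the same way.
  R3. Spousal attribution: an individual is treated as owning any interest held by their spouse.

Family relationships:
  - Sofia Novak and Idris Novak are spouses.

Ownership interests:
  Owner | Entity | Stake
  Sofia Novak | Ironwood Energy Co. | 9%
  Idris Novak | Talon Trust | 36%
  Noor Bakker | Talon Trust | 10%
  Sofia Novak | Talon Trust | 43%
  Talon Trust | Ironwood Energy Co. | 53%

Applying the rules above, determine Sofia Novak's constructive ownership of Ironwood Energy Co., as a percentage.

By spousal attribution (R3), Sofia Novak is treated as also owning Idris Novak's interest in Talon Trust, giving 43% + 36% = 79%.
Chain via Talon Trust (R2): 79% × 53% = 41.87% of Ironwood Energy Co.
Direct interest in Ironwood Energy Co: 9%.
Aggregating (R1): 41.87% + 9% = 50.87%.

50.87%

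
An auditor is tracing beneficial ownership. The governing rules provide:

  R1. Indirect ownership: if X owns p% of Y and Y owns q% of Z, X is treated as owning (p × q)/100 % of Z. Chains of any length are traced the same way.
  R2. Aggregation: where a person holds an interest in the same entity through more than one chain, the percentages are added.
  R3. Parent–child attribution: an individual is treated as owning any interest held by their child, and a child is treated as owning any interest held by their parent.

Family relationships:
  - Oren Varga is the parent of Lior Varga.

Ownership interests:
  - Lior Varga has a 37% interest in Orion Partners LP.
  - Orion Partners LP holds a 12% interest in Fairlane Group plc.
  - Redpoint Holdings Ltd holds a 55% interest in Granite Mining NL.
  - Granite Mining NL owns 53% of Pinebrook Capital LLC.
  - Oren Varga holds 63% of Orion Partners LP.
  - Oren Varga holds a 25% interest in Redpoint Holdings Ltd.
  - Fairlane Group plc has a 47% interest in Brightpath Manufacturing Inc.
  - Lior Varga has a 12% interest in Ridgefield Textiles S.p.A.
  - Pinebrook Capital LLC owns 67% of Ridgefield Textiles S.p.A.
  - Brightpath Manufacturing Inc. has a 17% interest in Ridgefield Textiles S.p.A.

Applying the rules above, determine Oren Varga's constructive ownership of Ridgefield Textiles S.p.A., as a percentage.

17.841425%

By parent–child attribution (R3), Oren Varga is treated as also owning Lior Varga's interest in Orion Partners LP, giving 63% + 37% = 100%.
By parent–child attribution (R3), Oren Varga is treated as owning Lior Varga's 12% interest in Ridgefield Textiles S.p.A.
Chain via Orion Partners LP → Fairlane Group plc → Brightpath Manufacturing Inc. (R1): 100% × 12% × 47% × 17% = 0.9588% of Ridgefield Textiles S.p.A.
Chain via Redpoint Holdings Ltd → Granite Mining NL → Pinebrook Capital LLC (R1): 25% × 55% × 53% × 67% = 4.882625% of Ridgefield Textiles S.p.A.
Direct interest in Ridgefield Textiles S.p.A: 12%.
Aggregating (R2): 0.9588% + 4.882625% + 12% = 17.841425%.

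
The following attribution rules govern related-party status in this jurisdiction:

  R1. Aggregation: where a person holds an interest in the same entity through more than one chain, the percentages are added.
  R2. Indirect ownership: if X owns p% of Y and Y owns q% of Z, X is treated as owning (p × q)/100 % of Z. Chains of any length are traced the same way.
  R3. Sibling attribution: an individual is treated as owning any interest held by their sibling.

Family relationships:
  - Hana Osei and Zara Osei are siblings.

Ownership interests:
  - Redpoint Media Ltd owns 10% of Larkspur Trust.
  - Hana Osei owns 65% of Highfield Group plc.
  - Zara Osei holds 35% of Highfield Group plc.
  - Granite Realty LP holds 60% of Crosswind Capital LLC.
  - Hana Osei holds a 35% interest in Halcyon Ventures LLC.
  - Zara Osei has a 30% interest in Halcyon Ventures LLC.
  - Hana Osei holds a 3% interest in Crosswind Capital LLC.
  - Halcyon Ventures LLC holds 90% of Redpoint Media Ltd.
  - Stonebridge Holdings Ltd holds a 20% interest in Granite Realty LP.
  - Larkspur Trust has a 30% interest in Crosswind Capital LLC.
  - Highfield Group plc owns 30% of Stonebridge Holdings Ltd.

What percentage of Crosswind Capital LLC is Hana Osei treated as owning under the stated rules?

8.355%

By sibling attribution (R3), Hana Osei is treated as also owning Zara Osei's interest in Halcyon Ventures LLC, giving 35% + 30% = 65%.
By sibling attribution (R3), Hana Osei is treated as also owning Zara Osei's interest in Highfield Group plc, giving 65% + 35% = 100%.
Chain via Halcyon Ventures LLC → Redpoint Media Ltd → Larkspur Trust (R2): 65% × 90% × 10% × 30% = 1.755% of Crosswind Capital LLC.
Chain via Highfield Group plc → Stonebridge Holdings Ltd → Granite Realty LP (R2): 100% × 30% × 20% × 60% = 3.6% of Crosswind Capital LLC.
Direct interest in Crosswind Capital LLC: 3%.
Aggregating (R1): 1.755% + 3.6% + 3% = 8.355%.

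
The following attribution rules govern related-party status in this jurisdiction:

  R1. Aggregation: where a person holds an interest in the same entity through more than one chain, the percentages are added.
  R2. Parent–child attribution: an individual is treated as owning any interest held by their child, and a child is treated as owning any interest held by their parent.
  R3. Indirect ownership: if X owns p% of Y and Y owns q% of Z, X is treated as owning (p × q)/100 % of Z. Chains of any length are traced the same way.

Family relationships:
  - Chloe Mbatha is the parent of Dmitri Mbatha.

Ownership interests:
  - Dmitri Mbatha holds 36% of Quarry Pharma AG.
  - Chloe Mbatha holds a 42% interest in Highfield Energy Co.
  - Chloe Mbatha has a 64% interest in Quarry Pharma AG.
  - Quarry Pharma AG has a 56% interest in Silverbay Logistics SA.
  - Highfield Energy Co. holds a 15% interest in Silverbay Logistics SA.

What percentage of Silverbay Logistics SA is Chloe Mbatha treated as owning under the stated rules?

62.3%

By parent–child attribution (R2), Chloe Mbatha is treated as also owning Dmitri Mbatha's interest in Quarry Pharma AG, giving 64% + 36% = 100%.
Chain via Highfield Energy Co. (R3): 42% × 15% = 6.3% of Silverbay Logistics SA.
Chain via Quarry Pharma AG (R3): 100% × 56% = 56% of Silverbay Logistics SA.
Aggregating (R1): 6.3% + 56% = 62.3%.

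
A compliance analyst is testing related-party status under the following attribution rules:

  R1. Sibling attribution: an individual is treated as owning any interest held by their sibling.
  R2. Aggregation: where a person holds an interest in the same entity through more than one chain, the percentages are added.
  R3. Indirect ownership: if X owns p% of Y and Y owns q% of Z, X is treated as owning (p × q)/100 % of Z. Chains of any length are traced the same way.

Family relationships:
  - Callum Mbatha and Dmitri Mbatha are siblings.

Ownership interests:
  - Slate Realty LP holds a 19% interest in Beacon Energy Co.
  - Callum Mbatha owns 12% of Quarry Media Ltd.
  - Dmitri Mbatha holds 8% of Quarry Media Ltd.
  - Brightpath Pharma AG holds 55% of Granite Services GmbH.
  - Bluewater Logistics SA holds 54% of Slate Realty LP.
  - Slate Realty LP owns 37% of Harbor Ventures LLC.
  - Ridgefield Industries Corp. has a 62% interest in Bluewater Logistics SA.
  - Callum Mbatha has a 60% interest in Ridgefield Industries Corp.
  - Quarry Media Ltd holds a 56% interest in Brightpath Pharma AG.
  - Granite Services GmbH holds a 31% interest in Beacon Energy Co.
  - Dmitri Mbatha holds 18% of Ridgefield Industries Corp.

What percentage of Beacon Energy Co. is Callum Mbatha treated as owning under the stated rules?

By sibling attribution (R1), Callum Mbatha is treated as also owning Dmitri Mbatha's interest in Ridgefield Industries Corp, giving 60% + 18% = 78%.
By sibling attribution (R1), Callum Mbatha is treated as also owning Dmitri Mbatha's interest in Quarry Media Ltd, giving 12% + 8% = 20%.
Chain via Ridgefield Industries Corp. → Bluewater Logistics SA → Slate Realty LP (R3): 78% × 62% × 54% × 19% = 4.961736% of Beacon Energy Co.
Chain via Quarry Media Ltd → Brightpath Pharma AG → Granite Services GmbH (R3): 20% × 56% × 55% × 31% = 1.9096% of Beacon Energy Co.
Aggregating (R2): 4.961736% + 1.9096% = 6.871336%.

6.871336%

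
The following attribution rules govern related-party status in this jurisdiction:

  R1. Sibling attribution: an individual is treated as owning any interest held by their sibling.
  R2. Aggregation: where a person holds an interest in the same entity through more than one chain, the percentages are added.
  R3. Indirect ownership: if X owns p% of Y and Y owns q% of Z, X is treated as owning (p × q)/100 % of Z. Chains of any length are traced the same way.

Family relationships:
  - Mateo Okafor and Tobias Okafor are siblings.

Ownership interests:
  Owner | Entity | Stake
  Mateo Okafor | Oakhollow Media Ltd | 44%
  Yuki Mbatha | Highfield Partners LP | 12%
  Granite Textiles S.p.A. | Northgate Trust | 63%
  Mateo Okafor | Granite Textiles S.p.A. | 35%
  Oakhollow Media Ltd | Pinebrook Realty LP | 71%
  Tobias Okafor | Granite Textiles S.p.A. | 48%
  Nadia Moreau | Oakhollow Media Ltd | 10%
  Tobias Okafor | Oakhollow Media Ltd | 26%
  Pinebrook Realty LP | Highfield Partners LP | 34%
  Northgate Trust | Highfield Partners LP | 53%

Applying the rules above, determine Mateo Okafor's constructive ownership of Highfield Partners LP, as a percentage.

44.6117%

By sibling attribution (R1), Mateo Okafor is treated as also owning Tobias Okafor's interest in Granite Textiles S.p.A, giving 35% + 48% = 83%.
By sibling attribution (R1), Mateo Okafor is treated as also owning Tobias Okafor's interest in Oakhollow Media Ltd, giving 44% + 26% = 70%.
Chain via Granite Textiles S.p.A. → Northgate Trust (R3): 83% × 63% × 53% = 27.7137% of Highfield Partners LP.
Chain via Oakhollow Media Ltd → Pinebrook Realty LP (R3): 70% × 71% × 34% = 16.898% of Highfield Partners LP.
Aggregating (R2): 27.7137% + 16.898% = 44.6117%.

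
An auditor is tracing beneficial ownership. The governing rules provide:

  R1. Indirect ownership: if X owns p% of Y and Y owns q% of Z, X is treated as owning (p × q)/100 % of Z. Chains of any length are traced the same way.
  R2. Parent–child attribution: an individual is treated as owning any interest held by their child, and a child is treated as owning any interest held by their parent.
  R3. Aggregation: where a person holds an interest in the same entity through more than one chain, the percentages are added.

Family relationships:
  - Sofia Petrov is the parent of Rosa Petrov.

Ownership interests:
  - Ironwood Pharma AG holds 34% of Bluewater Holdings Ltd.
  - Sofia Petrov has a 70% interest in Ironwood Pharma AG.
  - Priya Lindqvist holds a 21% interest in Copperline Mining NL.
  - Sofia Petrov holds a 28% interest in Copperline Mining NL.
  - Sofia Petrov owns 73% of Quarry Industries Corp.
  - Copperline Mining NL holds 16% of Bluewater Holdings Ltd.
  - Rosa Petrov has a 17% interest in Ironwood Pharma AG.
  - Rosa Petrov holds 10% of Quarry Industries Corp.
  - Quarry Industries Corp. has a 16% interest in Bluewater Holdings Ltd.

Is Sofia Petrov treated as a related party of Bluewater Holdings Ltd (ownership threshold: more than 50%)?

By parent–child attribution (R2), Sofia Petrov is treated as also owning Rosa Petrov's interest in Ironwood Pharma AG, giving 70% + 17% = 87%.
By parent–child attribution (R2), Sofia Petrov is treated as also owning Rosa Petrov's interest in Quarry Industries Corp, giving 73% + 10% = 83%.
Chain via Copperline Mining NL (R1): 28% × 16% = 4.48% of Bluewater Holdings Ltd.
Chain via Ironwood Pharma AG (R1): 87% × 34% = 29.58% of Bluewater Holdings Ltd.
Chain via Quarry Industries Corp. (R1): 83% × 16% = 13.28% of Bluewater Holdings Ltd.
Aggregating (R3): 4.48% + 29.58% + 13.28% = 47.34%.
47.34% does not exceed the 50% threshold, so Sofia is not a related party to Bluewater Holdings Ltd.

No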